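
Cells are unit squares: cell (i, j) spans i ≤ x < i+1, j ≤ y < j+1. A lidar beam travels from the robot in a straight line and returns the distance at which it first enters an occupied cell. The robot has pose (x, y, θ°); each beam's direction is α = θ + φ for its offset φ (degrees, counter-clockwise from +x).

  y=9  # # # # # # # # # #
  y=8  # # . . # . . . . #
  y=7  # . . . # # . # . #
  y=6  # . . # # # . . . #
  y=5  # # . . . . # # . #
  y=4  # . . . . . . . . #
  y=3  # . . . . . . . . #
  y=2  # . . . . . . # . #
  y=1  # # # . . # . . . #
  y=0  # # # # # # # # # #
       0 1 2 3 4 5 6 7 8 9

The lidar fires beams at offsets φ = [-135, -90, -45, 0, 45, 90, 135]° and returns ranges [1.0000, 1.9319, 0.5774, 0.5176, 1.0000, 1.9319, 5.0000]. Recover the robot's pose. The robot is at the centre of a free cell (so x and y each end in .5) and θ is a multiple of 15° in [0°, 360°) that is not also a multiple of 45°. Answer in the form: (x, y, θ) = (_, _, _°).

(x, y, θ) = (8.5, 3.5, 15°)

The pose lattice has 49·16 = 784 candidates. Test each by forward raycasting.
  (8.5, 1.5, 195°): beam 2 = 3.6235 ≠ 1.9319 ✗
  (8.5, 2.5, 210°): beam 1 = 1.9319 ≠ 1.0000 ✗
  (3.5, 8.5, 345°): beam 1 = 2.8868 ≠ 1.0000 ✗
  (2.5, 6.5, 15°): beam 2 = 5.6940 ≠ 1.9319 ✗
  …
  (8.5, 3.5, 15°): r_1=1.0000, r_2=1.9319, r_3=0.5774, r_4=0.5176, r_5=1.0000, r_6=1.9319, r_7=5.0000 — all match ✓
Unique over the lattice → pose = (8.5, 3.5, 15°).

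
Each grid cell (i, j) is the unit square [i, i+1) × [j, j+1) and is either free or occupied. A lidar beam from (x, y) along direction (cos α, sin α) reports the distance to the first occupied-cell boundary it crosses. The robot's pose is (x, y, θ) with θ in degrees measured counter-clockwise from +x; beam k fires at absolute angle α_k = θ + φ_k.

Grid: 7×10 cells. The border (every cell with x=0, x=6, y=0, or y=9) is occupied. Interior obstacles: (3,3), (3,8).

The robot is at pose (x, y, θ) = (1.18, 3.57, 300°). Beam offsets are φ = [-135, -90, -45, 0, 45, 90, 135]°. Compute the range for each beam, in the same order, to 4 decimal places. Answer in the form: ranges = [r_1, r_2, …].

beam 1: φ=-135°, α=165°
  direction (-0.9659, 0.2588); cell (1,3); t to first gridline: x 0.1863, y 1.6614 (then +1.0353 / +3.8637)
    (0,3) via x @ 0.1863  # hit
  → r_1 = 0.1863
beam 2: φ=-90°, α=210°
  direction (-0.8660, -0.5000); cell (1,3); t to first gridline: x 0.2078, y 1.1400 (then +1.1547 / +2.0000)
    (0,3) via x @ 0.2078  # hit
  → r_2 = 0.2078
beam 3: φ=-45°, α=255°
  direction (-0.2588, -0.9659); cell (1,3); t to first gridline: x 0.6955, y 0.5901 (then +3.8637 / +1.0353)
    (1,2) via y @ 0.5901
    (0,2) via x @ 0.6955  # hit
  → r_3 = 0.6955
beam 4: φ=0°, α=300°
  direction (0.5000, -0.8660); cell (1,3); t to first gridline: x 1.6400, y 0.6582 (then +2.0000 / +1.1547)
    (1,2) via y @ 0.6582
    (2,2) via x @ 1.6400
    (2,1) via y @ 1.8129
    (2,0) via y @ 2.9676  # hit
  → r_4 = 2.9676
beam 5: φ=45°, α=345°
  direction (0.9659, -0.2588); cell (1,3); t to first gridline: x 0.8489, y 2.2023 (then +1.0353 / +3.8637)
    (2,3) via x @ 0.8489
    (3,3) via x @ 1.8842  # hit
  → r_5 = 1.8842
beam 6: φ=90°, α=30°
  direction (0.8660, 0.5000); cell (1,3); t to first gridline: x 0.9469, y 0.8600 (then +1.1547 / +2.0000)
    (1,4) via y @ 0.8600
    (2,4) via x @ 0.9469
    (3,4) via x @ 2.1016
    (3,5) via y @ 2.8600
    (4,5) via x @ 3.2563
    (5,5) via x @ 4.4110
    (5,6) via y @ 4.8600
    (6,6) via x @ 5.5657  # hit
  → r_6 = 5.5657
beam 7: φ=135°, α=75°
  direction (0.2588, 0.9659); cell (1,3); t to first gridline: x 3.1682, y 0.4452 (then +3.8637 / +1.0353)
    (1,4) via y @ 0.4452
    (1,5) via y @ 1.4804
    (1,6) via y @ 2.5157
    (2,6) via x @ 3.1682
    (2,7) via y @ 3.5510
    (2,8) via y @ 4.5863
    (2,9) via y @ 5.6215  # hit
  → r_7 = 5.6215

ranges = [0.1863, 0.2078, 0.6955, 2.9676, 1.8842, 5.5657, 5.6215]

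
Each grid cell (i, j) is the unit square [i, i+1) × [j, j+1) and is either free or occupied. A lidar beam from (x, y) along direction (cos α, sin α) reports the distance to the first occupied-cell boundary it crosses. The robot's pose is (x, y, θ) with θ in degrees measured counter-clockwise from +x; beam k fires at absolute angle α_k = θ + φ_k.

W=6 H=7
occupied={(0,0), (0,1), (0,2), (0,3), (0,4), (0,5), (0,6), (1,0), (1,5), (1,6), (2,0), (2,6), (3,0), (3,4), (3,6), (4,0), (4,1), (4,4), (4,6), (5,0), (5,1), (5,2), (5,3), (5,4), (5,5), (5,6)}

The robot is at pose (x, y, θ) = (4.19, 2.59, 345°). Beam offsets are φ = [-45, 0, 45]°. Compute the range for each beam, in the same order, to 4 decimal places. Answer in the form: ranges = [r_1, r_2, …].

ranges = [0.6813, 0.8386, 0.9353]

beam 1: φ=-45°, α=300°
  d=(0.5000,-0.8660)  start (4,2)  tX=1.6200 tY=0.6813  stride 1/|dx|=2.0000 1/|dy|=1.1547
    cross y-line → (4,1), t=0.6813 (wall)
  → r_1 = 0.6813
beam 2: φ=0°, α=345°
  d=(0.9659,-0.2588)  start (4,2)  tX=0.8386 tY=2.2796  stride 1/|dx|=1.0353 1/|dy|=3.8637
    cross x-line → (5,2), t=0.8386 (wall)
  → r_2 = 0.8386
beam 3: φ=45°, α=30°
  d=(0.8660,0.5000)  start (4,2)  tX=0.9353 tY=0.8200  stride 1/|dx|=1.1547 1/|dy|=2.0000
    cross y-line → (4,3), t=0.8200
    cross x-line → (5,3), t=0.9353 (wall)
  → r_3 = 0.9353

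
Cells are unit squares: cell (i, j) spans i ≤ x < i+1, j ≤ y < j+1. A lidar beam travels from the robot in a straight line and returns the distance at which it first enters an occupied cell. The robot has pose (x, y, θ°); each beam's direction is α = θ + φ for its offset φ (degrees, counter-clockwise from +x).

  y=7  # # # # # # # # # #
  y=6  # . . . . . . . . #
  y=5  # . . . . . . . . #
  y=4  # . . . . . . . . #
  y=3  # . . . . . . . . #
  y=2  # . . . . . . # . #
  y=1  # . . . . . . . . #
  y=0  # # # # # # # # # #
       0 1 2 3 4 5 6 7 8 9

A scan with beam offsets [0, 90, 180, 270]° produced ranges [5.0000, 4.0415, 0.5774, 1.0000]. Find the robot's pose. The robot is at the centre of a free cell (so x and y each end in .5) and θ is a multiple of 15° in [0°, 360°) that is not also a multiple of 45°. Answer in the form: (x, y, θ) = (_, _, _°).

Enumerate (i+0.5, j+0.5, θ) over the 47 free cells and 16 admissible headings. For each, cast all 4 beams and compare to the given ranges.
  (1.5, 1.5, 210°): beam 1 = 0.5774 ≠ 5.0000 ✗
  (4.5, 4.5, 165°): beam 1 = 3.6235 ≠ 5.0000 ✗
  (2.5, 5.5, 285°): beam 1 = 4.6587 ≠ 5.0000 ✗
  (2.5, 1.5, 240°): beam 1 = 0.5774 ≠ 5.0000 ✗
  …
  (1.5, 3.5, 330°): r_1=5.0000, r_2=4.0415, r_3=0.5774, r_4=1.0000 — all match ✓
Only this pose fits every beam.

(x, y, θ) = (1.5, 3.5, 330°)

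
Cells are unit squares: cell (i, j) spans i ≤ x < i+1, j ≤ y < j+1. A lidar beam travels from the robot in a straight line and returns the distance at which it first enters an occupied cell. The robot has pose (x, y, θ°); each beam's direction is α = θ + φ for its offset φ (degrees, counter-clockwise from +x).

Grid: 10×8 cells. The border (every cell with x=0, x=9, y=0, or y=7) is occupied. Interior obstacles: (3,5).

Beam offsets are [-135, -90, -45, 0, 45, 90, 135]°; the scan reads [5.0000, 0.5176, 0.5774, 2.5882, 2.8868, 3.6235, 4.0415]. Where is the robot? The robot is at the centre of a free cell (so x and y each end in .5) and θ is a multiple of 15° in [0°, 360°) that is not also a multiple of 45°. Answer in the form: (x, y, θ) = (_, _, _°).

Candidates: 47 free-cell centres × 16 headings = 752 poses. Raycast each; keep the one whose scan matches to 4 dp.
  (8.5, 6.5, 120°): beam 1 = 0.5176 ≠ 5.0000 ✗
  (8.5, 4.5, 165°): beam 1 = 0.5774 ≠ 5.0000 ✗
  (1.5, 6.5, 120°): beam 1 = 1.9319 ≠ 5.0000 ✗
  …
  (3.5, 4.5, 165°): r_1=5.0000, r_2=0.5176, r_3=0.5774, r_4=2.5882, r_5=2.8868, r_6=3.6235, r_7=4.0415 — all match ✓
Unique over the lattice → pose = (3.5, 4.5, 165°).

(x, y, θ) = (3.5, 4.5, 165°)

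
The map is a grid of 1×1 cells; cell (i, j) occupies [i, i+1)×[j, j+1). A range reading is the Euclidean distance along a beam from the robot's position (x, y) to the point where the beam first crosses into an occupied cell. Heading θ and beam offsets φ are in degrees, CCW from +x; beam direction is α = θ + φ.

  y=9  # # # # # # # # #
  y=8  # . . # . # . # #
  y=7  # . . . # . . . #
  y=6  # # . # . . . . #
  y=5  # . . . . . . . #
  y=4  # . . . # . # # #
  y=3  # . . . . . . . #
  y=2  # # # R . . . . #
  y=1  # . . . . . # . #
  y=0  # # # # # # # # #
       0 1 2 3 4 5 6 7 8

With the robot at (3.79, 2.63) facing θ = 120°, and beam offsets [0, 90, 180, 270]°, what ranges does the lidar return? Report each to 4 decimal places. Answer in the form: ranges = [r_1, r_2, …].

beam 1: φ=0°, α=120°
  cosα=-0.5000 sinα=0.8660 | (3,2) | tMaxX 1.5800 tMaxY 0.4272 | tΔX 2.0000 tΔY 1.1547
    t=0.4272 [y] (3,3)
    t=1.5800 [x] (2,3)
    t=1.5819 [y] (2,4)
    t=2.7366 [y] (2,5)
    t=3.5800 [x] (1,5)
    t=3.8913 [y] (1,6) — stop
  → r_1 = 3.8913
beam 2: φ=90°, α=210°
  cosα=-0.8660 sinα=-0.5000 | (3,2) | tMaxX 0.9122 tMaxY 1.2600 | tΔX 1.1547 tΔY 2.0000
    t=0.9122 [x] (2,2) — stop
  → r_2 = 0.9122
beam 3: φ=180°, α=300°
  cosα=0.5000 sinα=-0.8660 | (3,2) | tMaxX 0.4200 tMaxY 0.7275 | tΔX 2.0000 tΔY 1.1547
    t=0.4200 [x] (4,2)
    t=0.7275 [y] (4,1)
    t=1.8822 [y] (4,0) — stop
  → r_3 = 1.8822
beam 4: φ=270°, α=30°
  cosα=0.8660 sinα=0.5000 | (3,2) | tMaxX 0.2425 tMaxY 0.7400 | tΔX 1.1547 tΔY 2.0000
    t=0.2425 [x] (4,2)
    t=0.7400 [y] (4,3)
    t=1.3972 [x] (5,3)
    t=2.5519 [x] (6,3)
    t=2.7400 [y] (6,4) — stop
  → r_4 = 2.7400

ranges = [3.8913, 0.9122, 1.8822, 2.7400]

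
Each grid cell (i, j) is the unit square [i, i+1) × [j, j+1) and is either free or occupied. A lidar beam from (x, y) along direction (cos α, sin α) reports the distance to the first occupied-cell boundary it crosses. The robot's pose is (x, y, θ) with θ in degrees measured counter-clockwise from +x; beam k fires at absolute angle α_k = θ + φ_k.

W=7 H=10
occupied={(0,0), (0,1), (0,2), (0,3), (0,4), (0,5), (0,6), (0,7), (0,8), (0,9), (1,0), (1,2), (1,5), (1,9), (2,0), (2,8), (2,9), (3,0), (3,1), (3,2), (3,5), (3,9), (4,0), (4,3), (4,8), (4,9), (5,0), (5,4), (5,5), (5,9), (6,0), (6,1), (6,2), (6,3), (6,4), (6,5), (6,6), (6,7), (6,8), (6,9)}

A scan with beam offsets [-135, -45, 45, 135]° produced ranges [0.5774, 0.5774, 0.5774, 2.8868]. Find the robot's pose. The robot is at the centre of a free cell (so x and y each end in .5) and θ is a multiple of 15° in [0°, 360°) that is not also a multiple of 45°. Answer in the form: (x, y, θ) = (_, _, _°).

Enumerate (i+0.5, j+0.5, θ) over the 30 free cells and 16 admissible headings. For each, cast all 4 beams and compare to the given ranges.
  (5.5, 7.5, 285°): beam 1 = 1.0000 ≠ 0.5774 ✗
  (1.5, 7.5, 210°): beam 1 = 1.5529 ≠ 0.5774 ✗
  (2.5, 6.5, 30°): beam 1 = 3.6235 ≠ 0.5774 ✗
  …
  (5.5, 3.5, 105°): r_1=0.5774, r_2=0.5774, r_3=0.5774, r_4=2.8868 — all match ✓
Unique over the lattice → pose = (5.5, 3.5, 105°).

(x, y, θ) = (5.5, 3.5, 105°)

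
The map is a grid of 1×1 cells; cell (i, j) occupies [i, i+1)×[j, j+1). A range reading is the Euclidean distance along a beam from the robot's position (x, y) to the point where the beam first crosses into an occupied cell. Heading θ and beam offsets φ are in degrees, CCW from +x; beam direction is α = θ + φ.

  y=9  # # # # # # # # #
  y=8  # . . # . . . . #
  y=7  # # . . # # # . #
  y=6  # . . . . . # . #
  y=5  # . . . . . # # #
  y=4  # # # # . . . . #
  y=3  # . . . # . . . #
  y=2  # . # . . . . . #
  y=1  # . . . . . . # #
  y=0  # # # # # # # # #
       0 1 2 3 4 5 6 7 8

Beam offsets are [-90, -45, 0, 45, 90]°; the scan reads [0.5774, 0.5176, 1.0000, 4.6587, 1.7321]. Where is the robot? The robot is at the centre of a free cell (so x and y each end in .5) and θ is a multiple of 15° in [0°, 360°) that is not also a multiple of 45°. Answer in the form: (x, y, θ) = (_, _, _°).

(x, y, θ) = (3.5, 1.5, 330°)

Candidates: 42 free-cell centres × 16 headings = 672 poses. Raycast each; keep the one whose scan matches to 4 dp.
  (2.5, 1.5, 195°): beam 1 = 0.5176 ≠ 0.5774 ✗
  (2.5, 7.5, 75°): beam 1 = 1.5529 ≠ 0.5774 ✗
  (4.5, 5.5, 330°): beam 1 = 1.0000 ≠ 0.5774 ✗
  …
  (3.5, 1.5, 330°): r_1=0.5774, r_2=0.5176, r_3=1.0000, r_4=4.6587, r_5=1.7321 — all match ✓
Unique over the lattice → pose = (3.5, 1.5, 330°).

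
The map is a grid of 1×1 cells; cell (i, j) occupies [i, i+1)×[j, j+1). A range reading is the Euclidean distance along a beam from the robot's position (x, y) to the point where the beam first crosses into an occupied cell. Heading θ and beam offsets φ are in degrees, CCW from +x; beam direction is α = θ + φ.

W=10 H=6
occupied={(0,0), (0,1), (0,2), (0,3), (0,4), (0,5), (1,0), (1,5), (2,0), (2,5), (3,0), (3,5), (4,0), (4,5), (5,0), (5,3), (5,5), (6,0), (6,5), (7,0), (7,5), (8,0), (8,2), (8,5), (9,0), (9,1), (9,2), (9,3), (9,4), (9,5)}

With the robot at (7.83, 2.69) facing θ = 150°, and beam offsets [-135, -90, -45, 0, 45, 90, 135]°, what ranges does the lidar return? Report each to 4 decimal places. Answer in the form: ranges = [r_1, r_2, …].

ranges = [0.1760, 0.3400, 2.3915, 2.1131, 6.5297, 1.9514, 0.6568]

beam 1: φ=-135°, α=15°
  direction (0.9659, 0.2588); cell (7,2); t to first gridline: x 0.1760, y 1.1977 (then +1.0353 / +3.8637)
    (8,2) via x @ 0.1760  # hit
  → r_1 = 0.1760
beam 2: φ=-90°, α=60°
  direction (0.5000, 0.8660); cell (7,2); t to first gridline: x 0.3400, y 0.3580 (then +2.0000 / +1.1547)
    (8,2) via x @ 0.3400  # hit
  → r_2 = 0.3400
beam 3: φ=-45°, α=105°
  direction (-0.2588, 0.9659); cell (7,2); t to first gridline: x 3.2069, y 0.3209 (then +3.8637 / +1.0353)
    (7,3) via y @ 0.3209
    (7,4) via y @ 1.3562
    (7,5) via y @ 2.3915  # hit
  → r_3 = 2.3915
beam 4: φ=0°, α=150°
  direction (-0.8660, 0.5000); cell (7,2); t to first gridline: x 0.9584, y 0.6200 (then +1.1547 / +2.0000)
    (7,3) via y @ 0.6200
    (6,3) via x @ 0.9584
    (5,3) via x @ 2.1131  # hit
  → r_4 = 2.1131
beam 5: φ=45°, α=195°
  direction (-0.9659, -0.2588); cell (7,2); t to first gridline: x 0.8593, y 2.6660 (then +1.0353 / +3.8637)
    (6,2) via x @ 0.8593
    (5,2) via x @ 1.8946
    (5,1) via y @ 2.6660
    (4,1) via x @ 2.9298
    (3,1) via x @ 3.9651
    (2,1) via x @ 5.0004
    (1,1) via x @ 6.0357
    (1,0) via y @ 6.5297  # hit
  → r_5 = 6.5297
beam 6: φ=90°, α=240°
  direction (-0.5000, -0.8660); cell (7,2); t to first gridline: x 1.6600, y 0.7967 (then +2.0000 / +1.1547)
    (7,1) via y @ 0.7967
    (6,1) via x @ 1.6600
    (6,0) via y @ 1.9514  # hit
  → r_6 = 1.9514
beam 7: φ=135°, α=285°
  direction (0.2588, -0.9659); cell (7,2); t to first gridline: x 0.6568, y 0.7143 (then +3.8637 / +1.0353)
    (8,2) via x @ 0.6568  # hit
  → r_7 = 0.6568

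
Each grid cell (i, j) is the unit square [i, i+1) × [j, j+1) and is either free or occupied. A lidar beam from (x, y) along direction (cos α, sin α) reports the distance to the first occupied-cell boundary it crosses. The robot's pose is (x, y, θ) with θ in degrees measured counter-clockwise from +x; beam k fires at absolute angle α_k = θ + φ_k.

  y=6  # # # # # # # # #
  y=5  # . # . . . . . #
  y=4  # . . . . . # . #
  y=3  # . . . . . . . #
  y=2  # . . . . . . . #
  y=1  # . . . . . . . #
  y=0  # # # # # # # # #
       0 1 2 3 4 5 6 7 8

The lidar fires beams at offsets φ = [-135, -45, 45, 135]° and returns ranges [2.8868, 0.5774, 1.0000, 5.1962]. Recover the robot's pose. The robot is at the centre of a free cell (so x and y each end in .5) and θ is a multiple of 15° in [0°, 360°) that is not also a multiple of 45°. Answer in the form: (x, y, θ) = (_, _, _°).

Candidates: 33 free-cell centres × 16 headings = 528 poses. Raycast each; keep the one whose scan matches to 4 dp.
  (7.5, 4.5, 165°): beam 1 = 0.5774 ≠ 2.8868 ✗
  (4.5, 1.5, 240°): beam 1 = 4.6587 ≠ 2.8868 ✗
  (2.5, 4.5, 300°): beam 1 = 1.5529 ≠ 2.8868 ✗
  …
  (3.5, 1.5, 285°): r_1=2.8868, r_2=0.5774, r_3=1.0000, r_4=5.1962 — all match ✓
Unique over the lattice → pose = (3.5, 1.5, 285°).

(x, y, θ) = (3.5, 1.5, 285°)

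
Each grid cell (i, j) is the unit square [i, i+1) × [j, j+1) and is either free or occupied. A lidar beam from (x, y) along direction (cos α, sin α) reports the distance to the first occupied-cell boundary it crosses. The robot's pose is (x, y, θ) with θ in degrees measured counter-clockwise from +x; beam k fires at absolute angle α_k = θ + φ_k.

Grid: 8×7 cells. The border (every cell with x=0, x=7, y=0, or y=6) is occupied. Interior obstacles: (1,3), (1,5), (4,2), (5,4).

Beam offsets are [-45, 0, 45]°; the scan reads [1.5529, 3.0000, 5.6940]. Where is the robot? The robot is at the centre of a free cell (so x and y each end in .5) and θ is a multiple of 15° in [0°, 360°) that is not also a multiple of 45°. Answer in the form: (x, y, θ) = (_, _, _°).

The pose lattice has 26·16 = 416 candidates. Test each by forward raycasting.
  (2.5, 4.5, 240°): beam 2 = 1.0000 ≠ 3.0000 ✗
  (4.5, 1.5, 60°): beam 1 = 2.5882 ≠ 1.5529 ✗
  (3.5, 4.5, 240°): beam 1 = 1.9319 ≠ 1.5529 ✗
  (3.5, 1.5, 15°): beam 1 = 1.0000 ≠ 1.5529 ✗
  (6.5, 5.5, 15°): beam 1 = 0.5774 ≠ 1.5529 ✗
  …
  (1.5, 2.5, 330°): r_1=1.5529, r_2=3.0000, r_3=5.6940 — all match ✓
No second candidate reproduces the full scan.

(x, y, θ) = (1.5, 2.5, 330°)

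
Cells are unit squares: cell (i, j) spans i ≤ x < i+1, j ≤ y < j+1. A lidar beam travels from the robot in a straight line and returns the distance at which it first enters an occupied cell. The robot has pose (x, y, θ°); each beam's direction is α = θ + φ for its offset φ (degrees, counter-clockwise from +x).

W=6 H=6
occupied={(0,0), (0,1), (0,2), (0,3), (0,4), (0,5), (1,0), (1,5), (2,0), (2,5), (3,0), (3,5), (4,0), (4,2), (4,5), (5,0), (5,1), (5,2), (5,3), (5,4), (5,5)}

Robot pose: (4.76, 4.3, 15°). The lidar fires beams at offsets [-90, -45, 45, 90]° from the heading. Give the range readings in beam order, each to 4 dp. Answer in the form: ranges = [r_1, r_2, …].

ranges = [0.9273, 0.2771, 0.4800, 0.7247]

beam 1: φ=-90°, α=285°
  d=(0.2588,-0.9659)  start (4,4)  tX=0.9273 tY=0.3106  stride 1/|dx|=3.8637 1/|dy|=1.0353
    cross y-line → (4,3), t=0.3106
    cross x-line → (5,3), t=0.9273 (wall)
  → r_1 = 0.9273
beam 2: φ=-45°, α=330°
  d=(0.8660,-0.5000)  start (4,4)  tX=0.2771 tY=0.6000  stride 1/|dx|=1.1547 1/|dy|=2.0000
    cross x-line → (5,4), t=0.2771 (wall)
  → r_2 = 0.2771
beam 3: φ=45°, α=60°
  d=(0.5000,0.8660)  start (4,4)  tX=0.4800 tY=0.8083  stride 1/|dx|=2.0000 1/|dy|=1.1547
    cross x-line → (5,4), t=0.4800 (wall)
  → r_3 = 0.4800
beam 4: φ=90°, α=105°
  d=(-0.2588,0.9659)  start (4,4)  tX=2.9364 tY=0.7247  stride 1/|dx|=3.8637 1/|dy|=1.0353
    cross y-line → (4,5), t=0.7247 (wall)
  → r_4 = 0.7247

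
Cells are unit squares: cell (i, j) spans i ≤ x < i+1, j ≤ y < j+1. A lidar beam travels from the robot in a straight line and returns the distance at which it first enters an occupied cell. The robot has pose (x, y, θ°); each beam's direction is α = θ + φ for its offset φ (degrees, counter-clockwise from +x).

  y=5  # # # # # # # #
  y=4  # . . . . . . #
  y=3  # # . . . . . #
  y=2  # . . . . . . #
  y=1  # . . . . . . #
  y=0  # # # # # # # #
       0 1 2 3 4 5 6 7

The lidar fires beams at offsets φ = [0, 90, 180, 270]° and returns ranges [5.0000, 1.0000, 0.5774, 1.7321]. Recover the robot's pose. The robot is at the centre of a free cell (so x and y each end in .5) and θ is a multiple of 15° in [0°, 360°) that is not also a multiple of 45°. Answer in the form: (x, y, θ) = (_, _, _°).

Candidates: 23 free-cell centres × 16 headings = 368 poses. Raycast each; keep the one whose scan matches to 4 dp.
  (6.5, 4.5, 60°): beam 1 = 0.5774 ≠ 5.0000 ✗
  (2.5, 1.5, 345°): beam 1 = 1.9319 ≠ 5.0000 ✗
  (5.5, 3.5, 300°): beam 1 = 2.8868 ≠ 5.0000 ✗
  (1.5, 1.5, 120°): beam 1 = 1.0000 ≠ 5.0000 ✗
  …
  (6.5, 3.5, 210°): r_1=5.0000, r_2=1.0000, r_3=0.5774, r_4=1.7321 — all match ✓
Unique over the lattice → pose = (6.5, 3.5, 210°).

(x, y, θ) = (6.5, 3.5, 210°)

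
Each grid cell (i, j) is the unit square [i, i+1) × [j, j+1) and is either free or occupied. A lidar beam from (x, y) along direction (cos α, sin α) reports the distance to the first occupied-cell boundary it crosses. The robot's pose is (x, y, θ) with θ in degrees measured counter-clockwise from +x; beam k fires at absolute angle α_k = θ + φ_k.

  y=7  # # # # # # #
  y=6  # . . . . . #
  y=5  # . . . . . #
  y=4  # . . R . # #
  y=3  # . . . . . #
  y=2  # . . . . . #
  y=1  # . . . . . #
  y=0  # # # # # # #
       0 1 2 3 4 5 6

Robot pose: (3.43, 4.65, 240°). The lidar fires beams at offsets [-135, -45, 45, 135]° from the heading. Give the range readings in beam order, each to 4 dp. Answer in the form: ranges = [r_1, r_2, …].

beam 1: φ=-135°, α=105°
  direction (-0.2588, 0.9659); cell (3,4); t to first gridline: x 1.6614, y 0.3623 (then +3.8637 / +1.0353)
    (3,5) via y @ 0.3623
    (3,6) via y @ 1.3976
    (2,6) via x @ 1.6614
    (2,7) via y @ 2.4329  # hit
  → r_1 = 2.4329
beam 2: φ=-45°, α=195°
  direction (-0.9659, -0.2588); cell (3,4); t to first gridline: x 0.4452, y 2.5114 (then +1.0353 / +3.8637)
    (2,4) via x @ 0.4452
    (1,4) via x @ 1.4804
    (1,3) via y @ 2.5114
    (0,3) via x @ 2.5157  # hit
  → r_2 = 2.5157
beam 3: φ=45°, α=285°
  direction (0.2588, -0.9659); cell (3,4); t to first gridline: x 2.2023, y 0.6729 (then +3.8637 / +1.0353)
    (3,3) via y @ 0.6729
    (3,2) via y @ 1.7082
    (4,2) via x @ 2.2023
    (4,1) via y @ 2.7435
    (4,0) via y @ 3.7788  # hit
  → r_3 = 3.7788
beam 4: φ=135°, α=15°
  direction (0.9659, 0.2588); cell (3,4); t to first gridline: x 0.5901, y 1.3523 (then +1.0353 / +3.8637)
    (4,4) via x @ 0.5901
    (4,5) via y @ 1.3523
    (5,5) via x @ 1.6254
    (6,5) via x @ 2.6607  # hit
  → r_4 = 2.6607

ranges = [2.4329, 2.5157, 3.7788, 2.6607]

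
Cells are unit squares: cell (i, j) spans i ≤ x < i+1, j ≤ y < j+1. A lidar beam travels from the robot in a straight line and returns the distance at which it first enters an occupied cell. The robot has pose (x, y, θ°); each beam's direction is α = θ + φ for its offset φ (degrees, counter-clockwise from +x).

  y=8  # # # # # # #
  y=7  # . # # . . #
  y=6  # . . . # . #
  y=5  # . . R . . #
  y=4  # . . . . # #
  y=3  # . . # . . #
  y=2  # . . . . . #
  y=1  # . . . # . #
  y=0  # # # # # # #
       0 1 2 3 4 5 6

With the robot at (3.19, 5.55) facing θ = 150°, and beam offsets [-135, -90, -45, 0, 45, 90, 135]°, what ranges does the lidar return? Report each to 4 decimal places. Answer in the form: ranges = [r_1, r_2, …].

beam 1: φ=-135°, α=15°
  direction (0.9659, 0.2588); cell (3,5); t to first gridline: x 0.8386, y 1.7387 (then +1.0353 / +3.8637)
    (4,5) via x @ 0.8386
    (4,6) via y @ 1.7387  # hit
  → r_1 = 1.7387
beam 2: φ=-90°, α=60°
  direction (0.5000, 0.8660); cell (3,5); t to first gridline: x 1.6200, y 0.5196 (then +2.0000 / +1.1547)
    (3,6) via y @ 0.5196
    (4,6) via x @ 1.6200  # hit
  → r_2 = 1.6200
beam 3: φ=-45°, α=105°
  direction (-0.2588, 0.9659); cell (3,5); t to first gridline: x 0.7341, y 0.4659 (then +3.8637 / +1.0353)
    (3,6) via y @ 0.4659
    (2,6) via x @ 0.7341
    (2,7) via y @ 1.5012  # hit
  → r_3 = 1.5012
beam 4: φ=0°, α=150°
  direction (-0.8660, 0.5000); cell (3,5); t to first gridline: x 0.2194, y 0.9000 (then +1.1547 / +2.0000)
    (2,5) via x @ 0.2194
    (2,6) via y @ 0.9000
    (1,6) via x @ 1.3741
    (0,6) via x @ 2.5288  # hit
  → r_4 = 2.5288
beam 5: φ=45°, α=195°
  direction (-0.9659, -0.2588); cell (3,5); t to first gridline: x 0.1967, y 2.1250 (then +1.0353 / +3.8637)
    (2,5) via x @ 0.1967
    (1,5) via x @ 1.2320
    (1,4) via y @ 2.1250
    (0,4) via x @ 2.2673  # hit
  → r_5 = 2.2673
beam 6: φ=90°, α=240°
  direction (-0.5000, -0.8660); cell (3,5); t to first gridline: x 0.3800, y 0.6351 (then +2.0000 / +1.1547)
    (2,5) via x @ 0.3800
    (2,4) via y @ 0.6351
    (2,3) via y @ 1.7898
    (1,3) via x @ 2.3800
    (1,2) via y @ 2.9445
    (1,1) via y @ 4.0992
    (0,1) via x @ 4.3800  # hit
  → r_6 = 4.3800
beam 7: φ=135°, α=285°
  direction (0.2588, -0.9659); cell (3,5); t to first gridline: x 3.1296, y 0.5694 (then +3.8637 / +1.0353)
    (3,4) via y @ 0.5694
    (3,3) via y @ 1.6047  # hit
  → r_7 = 1.6047

ranges = [1.7387, 1.6200, 1.5012, 2.5288, 2.2673, 4.3800, 1.6047]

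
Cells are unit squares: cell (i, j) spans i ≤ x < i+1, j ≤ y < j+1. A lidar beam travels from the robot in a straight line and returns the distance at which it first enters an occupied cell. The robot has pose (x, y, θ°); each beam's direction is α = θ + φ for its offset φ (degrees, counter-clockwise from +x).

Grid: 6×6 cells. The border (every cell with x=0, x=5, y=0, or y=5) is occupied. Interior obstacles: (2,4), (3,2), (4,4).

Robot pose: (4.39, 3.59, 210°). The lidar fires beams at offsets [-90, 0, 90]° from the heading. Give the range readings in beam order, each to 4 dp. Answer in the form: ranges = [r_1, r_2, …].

beam 1: φ=-90°, α=120°
  dir = (cos 120°, sin 120°) = (-0.5000, 0.8660); from cell (4,3)
  next x-line at t=0.7800, next y-line at t=0.4734; Δt_x=2.0000, Δt_y=1.1547
    y: enter (4,4) at t=0.4734 ← occupied
  → r_1 = 0.4734
beam 2: φ=0°, α=210°
  dir = (cos 210°, sin 210°) = (-0.8660, -0.5000); from cell (4,3)
  next x-line at t=0.4503, next y-line at t=1.1800; Δt_x=1.1547, Δt_y=2.0000
    x: enter (3,3) at t=0.4503
    y: enter (3,2) at t=1.1800 ← occupied
  → r_2 = 1.1800
beam 3: φ=90°, α=300°
  dir = (cos 300°, sin 300°) = (0.5000, -0.8660); from cell (4,3)
  next x-line at t=1.2200, next y-line at t=0.6813; Δt_x=2.0000, Δt_y=1.1547
    y: enter (4,2) at t=0.6813
    x: enter (5,2) at t=1.2200 ← occupied
  → r_3 = 1.2200

ranges = [0.4734, 1.1800, 1.2200]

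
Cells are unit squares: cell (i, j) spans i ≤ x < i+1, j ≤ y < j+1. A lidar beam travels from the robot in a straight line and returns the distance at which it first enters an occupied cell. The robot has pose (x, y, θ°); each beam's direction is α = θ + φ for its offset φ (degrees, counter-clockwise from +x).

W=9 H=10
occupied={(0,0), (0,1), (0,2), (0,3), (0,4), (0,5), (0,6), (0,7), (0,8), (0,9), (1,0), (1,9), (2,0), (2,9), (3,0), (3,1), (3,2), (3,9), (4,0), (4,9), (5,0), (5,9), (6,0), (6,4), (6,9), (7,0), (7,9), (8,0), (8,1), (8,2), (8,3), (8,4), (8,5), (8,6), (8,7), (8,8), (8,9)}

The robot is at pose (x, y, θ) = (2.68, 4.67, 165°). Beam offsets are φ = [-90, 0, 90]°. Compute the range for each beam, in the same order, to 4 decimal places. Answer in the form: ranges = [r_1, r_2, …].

beam 1: φ=-90°, α=75°
  direction (0.2588, 0.9659); cell (2,4); t to first gridline: x 1.2364, y 0.3416 (then +3.8637 / +1.0353)
    (2,5) via y @ 0.3416
    (3,5) via x @ 1.2364
    (3,6) via y @ 1.3769
    (3,7) via y @ 2.4122
    (3,8) via y @ 3.4475
    (3,9) via y @ 4.4827  # hit
  → r_1 = 4.4827
beam 2: φ=0°, α=165°
  direction (-0.9659, 0.2588); cell (2,4); t to first gridline: x 0.7040, y 1.2750 (then +1.0353 / +3.8637)
    (1,4) via x @ 0.7040
    (1,5) via y @ 1.2750
    (0,5) via x @ 1.7393  # hit
  → r_2 = 1.7393
beam 3: φ=90°, α=255°
  direction (-0.2588, -0.9659); cell (2,4); t to first gridline: x 2.6273, y 0.6936 (then +3.8637 / +1.0353)
    (2,3) via y @ 0.6936
    (2,2) via y @ 1.7289
    (1,2) via x @ 2.6273
    (1,1) via y @ 2.7642
    (1,0) via y @ 3.7995  # hit
  → r_3 = 3.7995

ranges = [4.4827, 1.7393, 3.7995]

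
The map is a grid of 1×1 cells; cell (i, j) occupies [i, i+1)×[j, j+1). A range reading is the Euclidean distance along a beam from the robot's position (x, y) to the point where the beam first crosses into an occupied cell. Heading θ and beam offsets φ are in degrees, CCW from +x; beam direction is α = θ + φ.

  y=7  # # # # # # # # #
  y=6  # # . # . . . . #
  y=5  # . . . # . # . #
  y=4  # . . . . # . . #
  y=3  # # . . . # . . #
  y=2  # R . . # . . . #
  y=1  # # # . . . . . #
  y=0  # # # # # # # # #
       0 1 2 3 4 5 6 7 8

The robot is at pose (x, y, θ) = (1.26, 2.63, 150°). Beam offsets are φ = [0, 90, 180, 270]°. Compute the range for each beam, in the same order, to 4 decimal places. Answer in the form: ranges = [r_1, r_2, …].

ranges = [0.3002, 0.5200, 1.2600, 0.4272]

beam 1: φ=0°, α=150°
  dir = (cos 150°, sin 150°) = (-0.8660, 0.5000); from cell (1,2)
  next x-line at t=0.3002, next y-line at t=0.7400; Δt_x=1.1547, Δt_y=2.0000
    x: enter (0,2) at t=0.3002 ← occupied
  → r_1 = 0.3002
beam 2: φ=90°, α=240°
  dir = (cos 240°, sin 240°) = (-0.5000, -0.8660); from cell (1,2)
  next x-line at t=0.5200, next y-line at t=0.7275; Δt_x=2.0000, Δt_y=1.1547
    x: enter (0,2) at t=0.5200 ← occupied
  → r_2 = 0.5200
beam 3: φ=180°, α=330°
  dir = (cos 330°, sin 330°) = (0.8660, -0.5000); from cell (1,2)
  next x-line at t=0.8545, next y-line at t=1.2600; Δt_x=1.1547, Δt_y=2.0000
    x: enter (2,2) at t=0.8545
    y: enter (2,1) at t=1.2600 ← occupied
  → r_3 = 1.2600
beam 4: φ=270°, α=60°
  dir = (cos 60°, sin 60°) = (0.5000, 0.8660); from cell (1,2)
  next x-line at t=1.4800, next y-line at t=0.4272; Δt_x=2.0000, Δt_y=1.1547
    y: enter (1,3) at t=0.4272 ← occupied
  → r_4 = 0.4272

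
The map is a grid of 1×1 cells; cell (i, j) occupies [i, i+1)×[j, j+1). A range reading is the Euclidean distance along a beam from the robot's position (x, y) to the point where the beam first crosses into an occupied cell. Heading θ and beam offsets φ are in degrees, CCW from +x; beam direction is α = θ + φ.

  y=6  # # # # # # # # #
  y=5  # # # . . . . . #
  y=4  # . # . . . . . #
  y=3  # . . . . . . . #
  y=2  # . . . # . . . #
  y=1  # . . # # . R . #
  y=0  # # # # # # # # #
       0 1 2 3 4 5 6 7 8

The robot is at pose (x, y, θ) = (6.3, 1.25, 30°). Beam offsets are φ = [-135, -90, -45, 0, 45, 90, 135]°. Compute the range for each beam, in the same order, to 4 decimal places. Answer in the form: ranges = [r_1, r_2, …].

beam 1: φ=-135°, α=255°
  dir = (cos 255°, sin 255°) = (-0.2588, -0.9659); from cell (6,1)
  next x-line at t=1.1591, next y-line at t=0.2588; Δt_x=3.8637, Δt_y=1.0353
    y: enter (6,0) at t=0.2588 ← occupied
  → r_1 = 0.2588
beam 2: φ=-90°, α=300°
  dir = (cos 300°, sin 300°) = (0.5000, -0.8660); from cell (6,1)
  next x-line at t=1.4000, next y-line at t=0.2887; Δt_x=2.0000, Δt_y=1.1547
    y: enter (6,0) at t=0.2887 ← occupied
  → r_2 = 0.2887
beam 3: φ=-45°, α=345°
  dir = (cos 345°, sin 345°) = (0.9659, -0.2588); from cell (6,1)
  next x-line at t=0.7247, next y-line at t=0.9659; Δt_x=1.0353, Δt_y=3.8637
    x: enter (7,1) at t=0.7247
    y: enter (7,0) at t=0.9659 ← occupied
  → r_3 = 0.9659
beam 4: φ=0°, α=30°
  dir = (cos 30°, sin 30°) = (0.8660, 0.5000); from cell (6,1)
  next x-line at t=0.8083, next y-line at t=1.5000; Δt_x=1.1547, Δt_y=2.0000
    x: enter (7,1) at t=0.8083
    y: enter (7,2) at t=1.5000
    x: enter (8,2) at t=1.9630 ← occupied
  → r_4 = 1.9630
beam 5: φ=45°, α=75°
  dir = (cos 75°, sin 75°) = (0.2588, 0.9659); from cell (6,1)
  next x-line at t=2.7046, next y-line at t=0.7765; Δt_x=3.8637, Δt_y=1.0353
    y: enter (6,2) at t=0.7765
    y: enter (6,3) at t=1.8117
    x: enter (7,3) at t=2.7046
    y: enter (7,4) at t=2.8470
    y: enter (7,5) at t=3.8823
    y: enter (7,6) at t=4.9176 ← occupied
  → r_5 = 4.9176
beam 6: φ=90°, α=120°
  dir = (cos 120°, sin 120°) = (-0.5000, 0.8660); from cell (6,1)
  next x-line at t=0.6000, next y-line at t=0.8660; Δt_x=2.0000, Δt_y=1.1547
    x: enter (5,1) at t=0.6000
    y: enter (5,2) at t=0.8660
    y: enter (5,3) at t=2.0207
    x: enter (4,3) at t=2.6000
    y: enter (4,4) at t=3.1754
    y: enter (4,5) at t=4.3301
    x: enter (3,5) at t=4.6000
    y: enter (3,6) at t=5.4848 ← occupied
  → r_6 = 5.4848
beam 7: φ=135°, α=165°
  dir = (cos 165°, sin 165°) = (-0.9659, 0.2588); from cell (6,1)
  next x-line at t=0.3106, next y-line at t=2.8978; Δt_x=1.0353, Δt_y=3.8637
    x: enter (5,1) at t=0.3106
    x: enter (4,1) at t=1.3459 ← occupied
  → r_7 = 1.3459

ranges = [0.2588, 0.2887, 0.9659, 1.9630, 4.9176, 5.4848, 1.3459]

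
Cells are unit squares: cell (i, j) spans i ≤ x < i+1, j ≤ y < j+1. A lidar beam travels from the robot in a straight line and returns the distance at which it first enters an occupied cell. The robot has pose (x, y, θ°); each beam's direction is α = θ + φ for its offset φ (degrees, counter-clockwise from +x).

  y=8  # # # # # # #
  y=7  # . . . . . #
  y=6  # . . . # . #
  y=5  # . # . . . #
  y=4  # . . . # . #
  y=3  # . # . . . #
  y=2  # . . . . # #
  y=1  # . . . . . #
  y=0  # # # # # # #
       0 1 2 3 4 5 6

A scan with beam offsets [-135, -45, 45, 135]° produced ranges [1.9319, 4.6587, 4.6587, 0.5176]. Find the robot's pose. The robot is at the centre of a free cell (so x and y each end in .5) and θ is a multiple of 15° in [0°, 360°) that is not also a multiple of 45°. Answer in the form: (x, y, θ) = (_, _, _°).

(x, y, θ) = (5.5, 5.5, 210°)

Enumerate (i+0.5, j+0.5, θ) over the 30 free cells and 16 admissible headings. For each, cast all 4 beams and compare to the given ranges.
  (5.5, 5.5, 105°): beam 1 = 0.5774 ≠ 1.9319 ✗
  (1.5, 7.5, 285°): beam 1 = 0.5774 ≠ 1.9319 ✗
  (2.5, 7.5, 165°): beam 1 = 1.0000 ≠ 1.9319 ✗
  …
  (5.5, 5.5, 210°): r_1=1.9319, r_2=4.6587, r_3=4.6587, r_4=0.5176 — all match ✓
Only this pose fits every beam.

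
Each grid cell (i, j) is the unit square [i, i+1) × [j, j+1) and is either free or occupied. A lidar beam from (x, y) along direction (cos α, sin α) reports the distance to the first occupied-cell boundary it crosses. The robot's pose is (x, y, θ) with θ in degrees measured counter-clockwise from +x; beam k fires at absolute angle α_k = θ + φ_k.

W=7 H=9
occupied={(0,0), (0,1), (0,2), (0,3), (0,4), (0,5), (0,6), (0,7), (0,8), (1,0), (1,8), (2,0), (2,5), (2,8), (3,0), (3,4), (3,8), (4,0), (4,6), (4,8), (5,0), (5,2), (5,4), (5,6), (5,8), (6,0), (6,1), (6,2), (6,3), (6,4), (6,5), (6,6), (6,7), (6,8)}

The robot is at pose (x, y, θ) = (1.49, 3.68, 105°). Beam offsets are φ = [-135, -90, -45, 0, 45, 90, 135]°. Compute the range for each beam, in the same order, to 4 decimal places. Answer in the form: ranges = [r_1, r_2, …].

beam 1: φ=-135°, α=330°
  cosα=0.8660 sinα=-0.5000 | (1,3) | tMaxX 0.5889 tMaxY 1.3600 | tΔX 1.1547 tΔY 2.0000
    t=0.5889 [x] (2,3)
    t=1.3600 [y] (2,2)
    t=1.7436 [x] (3,2)
    t=2.8983 [x] (4,2)
    t=3.3600 [y] (4,1)
    t=4.0530 [x] (5,1)
    t=5.2077 [x] (6,1) — stop
  → r_1 = 5.2077
beam 2: φ=-90°, α=15°
  cosα=0.9659 sinα=0.2588 | (1,3) | tMaxX 0.5280 tMaxY 1.2364 | tΔX 1.0353 tΔY 3.8637
    t=0.5280 [x] (2,3)
    t=1.2364 [y] (2,4)
    t=1.5633 [x] (3,4) — stop
  → r_2 = 1.5633
beam 3: φ=-45°, α=60°
  cosα=0.5000 sinα=0.8660 | (1,3) | tMaxX 1.0200 tMaxY 0.3695 | tΔX 2.0000 tΔY 1.1547
    t=0.3695 [y] (1,4)
    t=1.0200 [x] (2,4)
    t=1.5242 [y] (2,5) — stop
  → r_3 = 1.5242
beam 4: φ=0°, α=105°
  cosα=-0.2588 sinα=0.9659 | (1,3) | tMaxX 1.8932 tMaxY 0.3313 | tΔX 3.8637 tΔY 1.0353
    t=0.3313 [y] (1,4)
    t=1.3666 [y] (1,5)
    t=1.8932 [x] (0,5) — stop
  → r_4 = 1.8932
beam 5: φ=45°, α=150°
  cosα=-0.8660 sinα=0.5000 | (1,3) | tMaxX 0.5658 tMaxY 0.6400 | tΔX 1.1547 tΔY 2.0000
    t=0.5658 [x] (0,3) — stop
  → r_5 = 0.5658
beam 6: φ=90°, α=195°
  cosα=-0.9659 sinα=-0.2588 | (1,3) | tMaxX 0.5073 tMaxY 2.6273 | tΔX 1.0353 tΔY 3.8637
    t=0.5073 [x] (0,3) — stop
  → r_6 = 0.5073
beam 7: φ=135°, α=240°
  cosα=-0.5000 sinα=-0.8660 | (1,3) | tMaxX 0.9800 tMaxY 0.7852 | tΔX 2.0000 tΔY 1.1547
    t=0.7852 [y] (1,2)
    t=0.9800 [x] (0,2) — stop
  → r_7 = 0.9800

ranges = [5.2077, 1.5633, 1.5242, 1.8932, 0.5658, 0.5073, 0.9800]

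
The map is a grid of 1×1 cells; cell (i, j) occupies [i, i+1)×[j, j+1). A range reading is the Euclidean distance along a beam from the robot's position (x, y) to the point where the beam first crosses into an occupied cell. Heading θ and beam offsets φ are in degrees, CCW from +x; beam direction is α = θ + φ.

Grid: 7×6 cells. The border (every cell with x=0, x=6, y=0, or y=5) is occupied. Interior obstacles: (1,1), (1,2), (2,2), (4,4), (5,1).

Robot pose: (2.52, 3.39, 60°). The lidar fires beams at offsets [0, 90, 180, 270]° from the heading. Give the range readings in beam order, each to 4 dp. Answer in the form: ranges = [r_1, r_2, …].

ranges = [1.8591, 1.7551, 0.4503, 2.8637]

beam 1: φ=0°, α=60°
  direction (0.5000, 0.8660); cell (2,3); t to first gridline: x 0.9600, y 0.7044 (then +2.0000 / +1.1547)
    (2,4) via y @ 0.7044
    (3,4) via x @ 0.9600
    (3,5) via y @ 1.8591  # hit
  → r_1 = 1.8591
beam 2: φ=90°, α=150°
  direction (-0.8660, 0.5000); cell (2,3); t to first gridline: x 0.6004, y 1.2200 (then +1.1547 / +2.0000)
    (1,3) via x @ 0.6004
    (1,4) via y @ 1.2200
    (0,4) via x @ 1.7551  # hit
  → r_2 = 1.7551
beam 3: φ=180°, α=240°
  direction (-0.5000, -0.8660); cell (2,3); t to first gridline: x 1.0400, y 0.4503 (then +2.0000 / +1.1547)
    (2,2) via y @ 0.4503  # hit
  → r_3 = 0.4503
beam 4: φ=270°, α=330°
  direction (0.8660, -0.5000); cell (2,3); t to first gridline: x 0.5543, y 0.7800 (then +1.1547 / +2.0000)
    (3,3) via x @ 0.5543
    (3,2) via y @ 0.7800
    (4,2) via x @ 1.7090
    (4,1) via y @ 2.7800
    (5,1) via x @ 2.8637  # hit
  → r_4 = 2.8637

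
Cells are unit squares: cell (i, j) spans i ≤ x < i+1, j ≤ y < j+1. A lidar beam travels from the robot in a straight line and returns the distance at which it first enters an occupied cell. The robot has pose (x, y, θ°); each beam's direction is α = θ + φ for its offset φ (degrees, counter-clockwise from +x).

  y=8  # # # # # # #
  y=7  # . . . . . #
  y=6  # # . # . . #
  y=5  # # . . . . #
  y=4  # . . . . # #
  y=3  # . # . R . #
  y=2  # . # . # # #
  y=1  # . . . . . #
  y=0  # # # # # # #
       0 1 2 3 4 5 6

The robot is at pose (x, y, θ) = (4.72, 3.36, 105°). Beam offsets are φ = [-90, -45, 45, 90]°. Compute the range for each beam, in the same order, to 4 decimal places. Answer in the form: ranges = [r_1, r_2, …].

beam 1: φ=-90°, α=15°
  cosα=0.9659 sinα=0.2588 | (4,3) | tMaxX 0.2899 tMaxY 2.4728 | tΔX 1.0353 tΔY 3.8637
    t=0.2899 [x] (5,3)
    t=1.3252 [x] (6,3) — stop
  → r_1 = 1.3252
beam 2: φ=-45°, α=60°
  cosα=0.5000 sinα=0.8660 | (4,3) | tMaxX 0.5600 tMaxY 0.7390 | tΔX 2.0000 tΔY 1.1547
    t=0.5600 [x] (5,3)
    t=0.7390 [y] (5,4) — stop
  → r_2 = 0.7390
beam 3: φ=45°, α=150°
  cosα=-0.8660 sinα=0.5000 | (4,3) | tMaxX 0.8314 tMaxY 1.2800 | tΔX 1.1547 tΔY 2.0000
    t=0.8314 [x] (3,3)
    t=1.2800 [y] (3,4)
    t=1.9861 [x] (2,4)
    t=3.1408 [x] (1,4)
    t=3.2800 [y] (1,5) — stop
  → r_3 = 3.2800
beam 4: φ=90°, α=195°
  cosα=-0.9659 sinα=-0.2588 | (4,3) | tMaxX 0.7454 tMaxY 1.3909 | tΔX 1.0353 tΔY 3.8637
    t=0.7454 [x] (3,3)
    t=1.3909 [y] (3,2)
    t=1.7807 [x] (2,2) — stop
  → r_4 = 1.7807

ranges = [1.3252, 0.7390, 3.2800, 1.7807]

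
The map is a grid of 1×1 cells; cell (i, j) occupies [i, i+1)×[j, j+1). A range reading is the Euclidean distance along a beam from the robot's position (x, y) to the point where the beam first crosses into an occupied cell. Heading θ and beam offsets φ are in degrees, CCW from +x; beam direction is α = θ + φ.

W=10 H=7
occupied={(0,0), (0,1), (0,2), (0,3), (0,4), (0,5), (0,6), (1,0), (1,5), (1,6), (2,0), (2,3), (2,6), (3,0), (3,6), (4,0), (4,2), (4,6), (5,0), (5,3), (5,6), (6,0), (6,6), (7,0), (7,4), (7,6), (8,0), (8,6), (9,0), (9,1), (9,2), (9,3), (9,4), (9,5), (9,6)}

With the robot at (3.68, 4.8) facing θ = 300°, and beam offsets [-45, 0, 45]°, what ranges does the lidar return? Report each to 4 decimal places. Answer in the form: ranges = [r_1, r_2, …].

ranges = [3.9340, 2.0785, 5.5077]

beam 1: φ=-45°, α=255°
  direction (-0.2588, -0.9659); cell (3,4); t to first gridline: x 2.6273, y 0.8282 (then +3.8637 / +1.0353)
    (3,3) via y @ 0.8282
    (3,2) via y @ 1.8635
    (2,2) via x @ 2.6273
    (2,1) via y @ 2.8988
    (2,0) via y @ 3.9340  # hit
  → r_1 = 3.9340
beam 2: φ=0°, α=300°
  direction (0.5000, -0.8660); cell (3,4); t to first gridline: x 0.6400, y 0.9238 (then +2.0000 / +1.1547)
    (4,4) via x @ 0.6400
    (4,3) via y @ 0.9238
    (4,2) via y @ 2.0785  # hit
  → r_2 = 2.0785
beam 3: φ=45°, α=345°
  direction (0.9659, -0.2588); cell (3,4); t to first gridline: x 0.3313, y 3.0910 (then +1.0353 / +3.8637)
    (4,4) via x @ 0.3313
    (5,4) via x @ 1.3666
    (6,4) via x @ 2.4018
    (6,3) via y @ 3.0910
    (7,3) via x @ 3.4371
    (8,3) via x @ 4.4724
    (9,3) via x @ 5.5077  # hit
  → r_3 = 5.5077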